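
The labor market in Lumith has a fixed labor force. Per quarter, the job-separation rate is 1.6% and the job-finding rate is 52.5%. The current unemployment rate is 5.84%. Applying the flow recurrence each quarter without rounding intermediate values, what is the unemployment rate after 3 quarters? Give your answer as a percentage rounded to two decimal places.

Unemployment rate after three quarters ≈ 3.24%.

With a fixed labor force, u_{t+1} = u_t + s·(1−u_t) − f·u_t = u_t·(1−s−f) + s.
Here 1−s−f = 0.459 and s = 0.016.
u_1 = 0.058400 × 0.459 + 0.016 = 0.042806.
u_2 = 0.042806 × 0.459 + 0.016 = 0.035648.
u_3 = 0.035648 × 0.459 + 0.016 = 0.032362.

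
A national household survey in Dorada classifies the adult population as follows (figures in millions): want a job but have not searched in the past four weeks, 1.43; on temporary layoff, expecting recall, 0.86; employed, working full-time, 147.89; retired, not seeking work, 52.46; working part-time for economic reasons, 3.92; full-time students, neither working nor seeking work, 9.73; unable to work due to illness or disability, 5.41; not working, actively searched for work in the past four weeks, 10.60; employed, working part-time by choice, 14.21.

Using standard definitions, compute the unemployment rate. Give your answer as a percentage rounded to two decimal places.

Unemployment rate ≈ 6.46%.

Employed = 147.89 + 3.92 + 14.21 = 166.02 million (anyone who worked, including part-time for economic reasons, counts as employed).
Unemployed = 0.86 + 10.60 = 11.46 million (jobless and actively searching, or on temporary layoff).
Labor force = 166.02 + 11.46 = 177.48 million.
Unemployment rate = 11.46 / 177.48 = 6.46%.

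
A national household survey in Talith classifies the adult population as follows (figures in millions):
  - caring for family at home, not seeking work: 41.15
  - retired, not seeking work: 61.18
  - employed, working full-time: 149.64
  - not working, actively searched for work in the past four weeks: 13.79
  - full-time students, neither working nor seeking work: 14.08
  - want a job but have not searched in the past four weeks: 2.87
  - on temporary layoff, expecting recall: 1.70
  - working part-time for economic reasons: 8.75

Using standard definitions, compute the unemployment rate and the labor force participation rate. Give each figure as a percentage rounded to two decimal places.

Unemployment rate ≈ 8.91%; labor force participation rate ≈ 59.31%.

Employed = 149.64 + 8.75 = 158.39 million (anyone who worked, including part-time for economic reasons, counts as employed).
Unemployed = 13.79 + 1.70 = 15.49 million (jobless and actively searching, or on temporary layoff).
Labor force = 158.39 + 15.49 = 173.88 million.
Not in labor force = 41.15 + 61.18 + 14.08 + 2.87 = 119.28 million (those not working and not actively searching are outside the labor force — including those who want a job but have given up searching).
Civilian working-age population = 173.88 + 119.28 = 293.16 million.
Unemployment rate = 15.49 / 173.88 = 8.91%.
Labor force participation rate = 173.88 / 293.16 = 59.31%.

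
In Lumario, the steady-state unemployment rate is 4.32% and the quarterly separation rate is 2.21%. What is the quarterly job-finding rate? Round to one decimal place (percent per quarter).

From u* = s/(s+f): f = s·(1−u)/u.
f = 2.21 × (1 − 0.0432) / 0.0432 = 2.1145 / 0.0432 ≈ 48.9% per quarter.

Job-finding rate ≈ 48.9% per quarter.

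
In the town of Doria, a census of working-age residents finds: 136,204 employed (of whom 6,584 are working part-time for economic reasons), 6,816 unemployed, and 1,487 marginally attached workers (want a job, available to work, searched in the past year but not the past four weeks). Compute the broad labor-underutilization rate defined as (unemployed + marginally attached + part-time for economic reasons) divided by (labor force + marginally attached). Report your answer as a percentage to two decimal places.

Labor force = 136,204 + 6,816 = 143,020.
Numerator = 6,816 + 1,487 + 6,584 = 14,887.
Denominator = 143,020 + 1,487 = 144,507.
Broad rate = 14,887 / 144,507 = 10.30%.

Broad underutilization rate ≈ 10.30%.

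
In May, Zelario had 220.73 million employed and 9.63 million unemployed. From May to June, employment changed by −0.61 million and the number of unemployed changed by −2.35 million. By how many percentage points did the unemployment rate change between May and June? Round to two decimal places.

The unemployment rate changed by −0.98 percentage points.

May: labor force = 220.73 + 9.63 = 230.36; u = 9.63/230.36 = 4.18%.
June: labor force = 220.12 + 7.28 = 227.40; u = 7.28/227.40 = 3.20%.
Change = 3.20% − 4.18% = −0.98 pp.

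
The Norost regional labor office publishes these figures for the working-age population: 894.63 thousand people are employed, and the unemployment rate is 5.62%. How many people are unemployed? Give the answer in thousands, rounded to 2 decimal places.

Let U be the number unemployed. The labor force is E + U, and U/(E+U) = 0.0562.
So U = 0.0562 × 894.63 / (1 − 0.0562) = 50.2782 / 0.9438 ≈ 53.27 thousand.

About 53.27 thousand are unemployed.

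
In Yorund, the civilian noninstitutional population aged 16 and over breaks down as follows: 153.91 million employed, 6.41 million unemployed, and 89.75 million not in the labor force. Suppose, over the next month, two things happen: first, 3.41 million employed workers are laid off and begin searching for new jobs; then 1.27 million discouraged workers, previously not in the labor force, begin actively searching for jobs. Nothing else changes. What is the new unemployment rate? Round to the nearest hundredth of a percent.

Initially, labor force = 153.91 + 6.41 = 160.32 million, so u = 6.41/160.32 = 4.00%.
After the first change, employed falls and unemployed rises by 3.41; labor force unchanged → E = 150.50, U = 9.82, labor force = 160.32 million.
After the second change, unemployed and labor force both rise by 1.27 → E = 150.50, U = 11.09, labor force = 161.59 million.
New unemployment rate = 11.09 / 161.59 = 6.86%.

New unemployment rate ≈ 6.86%.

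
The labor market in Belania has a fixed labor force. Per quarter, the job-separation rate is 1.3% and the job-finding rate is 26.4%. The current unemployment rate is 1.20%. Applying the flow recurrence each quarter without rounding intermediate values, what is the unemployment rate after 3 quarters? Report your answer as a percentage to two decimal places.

With a fixed labor force, u_{t+1} = u_t + s·(1−u_t) − f·u_t = u_t·(1−s−f) + s.
Here 1−s−f = 0.723 and s = 0.013.
u_1 = 0.012000 × 0.723 + 0.013 = 0.021676.
u_2 = 0.021676 × 0.723 + 0.013 = 0.028672.
u_3 = 0.028672 × 0.723 + 0.013 = 0.033730.

Unemployment rate after three quarters ≈ 3.37%.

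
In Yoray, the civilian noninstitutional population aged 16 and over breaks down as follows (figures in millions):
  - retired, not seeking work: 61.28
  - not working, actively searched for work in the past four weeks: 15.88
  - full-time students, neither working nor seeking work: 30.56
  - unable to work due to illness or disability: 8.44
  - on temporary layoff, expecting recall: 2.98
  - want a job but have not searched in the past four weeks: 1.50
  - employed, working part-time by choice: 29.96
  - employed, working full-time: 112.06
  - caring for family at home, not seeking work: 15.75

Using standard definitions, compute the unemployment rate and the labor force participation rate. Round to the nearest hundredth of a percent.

Unemployment rate ≈ 11.72%; labor force participation rate ≈ 57.79%.

Employed = 29.96 + 112.06 = 142.02 million.
Unemployed = 15.88 + 2.98 = 18.86 million (jobless and actively searching, or on temporary layoff).
Labor force = 142.02 + 18.86 = 160.88 million.
Not in labor force = 61.28 + 30.56 + 8.44 + 1.50 + 15.75 = 117.53 million (those not working and not actively searching are outside the labor force — including those who want a job but have given up searching).
Civilian working-age population = 160.88 + 117.53 = 278.41 million.
Unemployment rate = 18.86 / 160.88 = 11.72%.
Labor force participation rate = 160.88 / 278.41 = 57.79%.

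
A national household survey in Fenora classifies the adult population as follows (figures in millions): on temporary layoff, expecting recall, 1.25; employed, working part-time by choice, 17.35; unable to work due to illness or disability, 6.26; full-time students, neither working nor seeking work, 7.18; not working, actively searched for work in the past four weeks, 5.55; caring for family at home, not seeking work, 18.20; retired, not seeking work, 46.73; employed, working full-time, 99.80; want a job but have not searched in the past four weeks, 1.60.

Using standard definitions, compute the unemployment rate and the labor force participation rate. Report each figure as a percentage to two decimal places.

Unemployment rate ≈ 5.49%; labor force participation rate ≈ 60.78%.

Employed = 17.35 + 99.80 = 117.15 million.
Unemployed = 1.25 + 5.55 = 6.80 million (jobless and actively searching, or on temporary layoff).
Labor force = 117.15 + 6.80 = 123.95 million.
Not in labor force = 6.26 + 7.18 + 18.20 + 46.73 + 1.60 = 79.97 million (those not working and not actively searching are outside the labor force — including those who want a job but have given up searching).
Civilian working-age population = 123.95 + 79.97 = 203.92 million.
Unemployment rate = 6.80 / 123.95 = 5.49%.
Labor force participation rate = 123.95 / 203.92 = 60.78%.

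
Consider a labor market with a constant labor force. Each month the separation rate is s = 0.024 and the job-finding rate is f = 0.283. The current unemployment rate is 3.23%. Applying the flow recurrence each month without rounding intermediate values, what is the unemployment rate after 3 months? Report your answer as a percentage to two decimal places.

With a fixed labor force, u_{t+1} = u_t + s·(1−u_t) − f·u_t = u_t·(1−s−f) + s.
Here 1−s−f = 0.693 and s = 0.024.
u_1 = 0.032300 × 0.693 + 0.024 = 0.046384.
u_2 = 0.046384 × 0.693 + 0.024 = 0.056144.
u_3 = 0.056144 × 0.693 + 0.024 = 0.062908.

Unemployment rate after three months ≈ 6.29%.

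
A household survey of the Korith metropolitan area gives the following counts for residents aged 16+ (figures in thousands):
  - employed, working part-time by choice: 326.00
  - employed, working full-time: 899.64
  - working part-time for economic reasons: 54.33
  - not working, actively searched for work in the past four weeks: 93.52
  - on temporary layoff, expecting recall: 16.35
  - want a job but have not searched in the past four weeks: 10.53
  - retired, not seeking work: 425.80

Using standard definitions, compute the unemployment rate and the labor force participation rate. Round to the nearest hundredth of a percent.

Employed = 326.00 + 899.64 + 54.33 = 1,279.97 thousand (anyone who worked, including part-time for economic reasons, counts as employed).
Unemployed = 93.52 + 16.35 = 109.87 thousand (jobless and actively searching, or on temporary layoff).
Labor force = 1,279.97 + 109.87 = 1,389.84 thousand.
Not in labor force = 10.53 + 425.80 = 436.33 thousand (those not working and not actively searching are outside the labor force — including those who want a job but have given up searching).
Civilian working-age population = 1,389.84 + 436.33 = 1,826.17 thousand.
Unemployment rate = 109.87 / 1,389.84 = 7.91%.
Labor force participation rate = 1,389.84 / 1,826.17 = 76.11%.

Unemployment rate ≈ 7.91%; labor force participation rate ≈ 76.11%.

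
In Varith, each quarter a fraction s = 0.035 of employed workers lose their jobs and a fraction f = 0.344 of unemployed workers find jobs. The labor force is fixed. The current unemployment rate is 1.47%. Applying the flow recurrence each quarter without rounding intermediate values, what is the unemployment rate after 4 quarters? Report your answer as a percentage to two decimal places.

With a fixed labor force, u_{t+1} = u_t + s·(1−u_t) − f·u_t = u_t·(1−s−f) + s.
Here 1−s−f = 0.621 and s = 0.035.
u_1 = 0.014700 × 0.621 + 0.035 = 0.044129.
u_2 = 0.044129 × 0.621 + 0.035 = 0.062404.
u_3 = 0.062404 × 0.621 + 0.035 = 0.073753.
u_4 = 0.073753 × 0.621 + 0.035 = 0.080801.

Unemployment rate after four quarters ≈ 8.08%.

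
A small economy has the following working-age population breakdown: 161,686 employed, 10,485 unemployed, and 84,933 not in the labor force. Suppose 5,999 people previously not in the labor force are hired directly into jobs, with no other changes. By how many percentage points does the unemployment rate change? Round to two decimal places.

The unemployment rate changes by −0.21 percentage points.

Initially, labor force = 161,686 + 10,485 = 172,171, so u = 10,485/172,171 = 6.09%.
After the change, employed and labor force both rise by 5,999; unemployed unchanged → E = 167,685, U = 10,485, labor force = 178,170.
New unemployment rate = 10,485 / 178,170 = 5.88%.
Change = 5.88% − 6.09% = −0.21 percentage points.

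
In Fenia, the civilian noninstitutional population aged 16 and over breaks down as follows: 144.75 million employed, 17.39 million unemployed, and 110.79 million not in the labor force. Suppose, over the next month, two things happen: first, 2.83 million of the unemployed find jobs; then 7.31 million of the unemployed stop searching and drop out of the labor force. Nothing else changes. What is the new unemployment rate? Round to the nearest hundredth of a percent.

Initially, labor force = 144.75 + 17.39 = 162.14 million, so u = 17.39/162.14 = 10.73%.
After the first change, unemployed falls and employed rises by 2.83; labor force unchanged → E = 147.58, U = 14.56, labor force = 162.14 million.
After the second change, unemployed and labor force both fall by 7.31 → E = 147.58, U = 7.25, labor force = 154.83 million.
New unemployment rate = 7.25 / 154.83 = 4.68%.

New unemployment rate ≈ 4.68%.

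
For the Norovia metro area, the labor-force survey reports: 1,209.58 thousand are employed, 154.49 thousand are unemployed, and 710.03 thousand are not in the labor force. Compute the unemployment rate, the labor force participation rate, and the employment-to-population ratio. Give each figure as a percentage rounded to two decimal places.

Labor force = employed + unemployed = 1,209.58 + 154.49 = 1,364.07 thousand.
Working-age population = 1,364.07 + 710.03 = 2,074.10 thousand.
Unemployment rate = 154.49 / 1,364.07 = 11.33%.
Labor force participation rate = 1,364.07 / 2,074.10 = 65.77%.
Employment-population ratio = 1,209.58 / 2,074.10 = 58.32%.

Unemployment rate ≈ 11.33%; labor force participation rate ≈ 65.77%; employment-population ratio ≈ 58.32%.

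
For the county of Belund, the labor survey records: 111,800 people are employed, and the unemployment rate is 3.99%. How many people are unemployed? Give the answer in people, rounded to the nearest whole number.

Let U be the number unemployed. The labor force is E + U, and U/(E+U) = 0.0399.
So U = 0.0399 × 111,800 / (1 − 0.0399) = 4460.82 / 0.9601 ≈ 4,646.

About 4,646 are unemployed.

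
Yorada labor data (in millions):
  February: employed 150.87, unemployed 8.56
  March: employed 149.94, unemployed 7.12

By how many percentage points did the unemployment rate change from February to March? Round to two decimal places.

February: labor force = 150.87 + 8.56 = 159.43; u = 8.56/159.43 = 5.37%.
March: labor force = 149.94 + 7.12 = 157.06; u = 7.12/157.06 = 4.53%.
Change = 4.53% − 5.37% = −0.84 pp.

The unemployment rate changed by −0.84 percentage points.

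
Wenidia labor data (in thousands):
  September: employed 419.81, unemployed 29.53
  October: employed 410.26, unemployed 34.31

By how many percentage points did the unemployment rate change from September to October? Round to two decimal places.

September: labor force = 419.81 + 29.53 = 449.34; u = 29.53/449.34 = 6.57%.
October: labor force = 410.26 + 34.31 = 444.57; u = 34.31/444.57 = 7.72%.
Change = 7.72% − 6.57% = +1.15 pp.

The unemployment rate changed by +1.15 percentage points.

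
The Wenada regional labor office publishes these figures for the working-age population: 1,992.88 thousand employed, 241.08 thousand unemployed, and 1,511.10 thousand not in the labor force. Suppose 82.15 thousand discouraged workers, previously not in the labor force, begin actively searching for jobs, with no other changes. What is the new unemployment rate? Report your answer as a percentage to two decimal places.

Initially, labor force = 1,992.88 + 241.08 = 2,233.96 thousand, so u = 241.08/2,233.96 = 10.79%.
After the change, unemployed and labor force both rise by 82.15 → E = 1,992.88, U = 323.23, labor force = 2,316.11 thousand.
New unemployment rate = 323.23 / 2,316.11 = 13.96%.

New unemployment rate ≈ 13.96%.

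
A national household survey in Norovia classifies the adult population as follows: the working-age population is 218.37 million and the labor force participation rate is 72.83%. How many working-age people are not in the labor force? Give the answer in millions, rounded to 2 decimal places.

About 59.33 million are not in the labor force.

Share not in the labor force = 1 − 0.7283 = 0.2717.
Not in labor force = 0.2717 × 218.37 ≈ 59.33 million.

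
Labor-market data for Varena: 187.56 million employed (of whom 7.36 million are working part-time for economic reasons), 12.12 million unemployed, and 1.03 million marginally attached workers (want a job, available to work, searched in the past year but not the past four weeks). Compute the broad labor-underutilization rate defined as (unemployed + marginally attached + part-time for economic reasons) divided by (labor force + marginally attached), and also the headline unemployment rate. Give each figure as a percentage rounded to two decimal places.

Broad underutilization rate ≈ 10.22%; headline unemployment rate ≈ 6.07%.

Labor force = 187.56 + 12.12 = 199.68 million.
Numerator = 12.12 + 1.03 + 7.36 = 20.51 million.
Denominator = 199.68 + 1.03 = 200.71 million.
Broad rate = 20.51 / 200.71 = 10.22%.
Headline unemployment rate = 12.12 / 199.68 = 6.07%.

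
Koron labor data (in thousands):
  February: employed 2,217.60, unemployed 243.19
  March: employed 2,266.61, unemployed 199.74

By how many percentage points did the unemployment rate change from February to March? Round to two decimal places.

The unemployment rate changed by −1.78 percentage points.

February: labor force = 2,217.60 + 243.19 = 2,460.79; u = 243.19/2,460.79 = 9.88%.
March: labor force = 2,266.61 + 199.74 = 2,466.35; u = 199.74/2,466.35 = 8.10%.
Change = 8.10% − 9.88% = −1.78 pp.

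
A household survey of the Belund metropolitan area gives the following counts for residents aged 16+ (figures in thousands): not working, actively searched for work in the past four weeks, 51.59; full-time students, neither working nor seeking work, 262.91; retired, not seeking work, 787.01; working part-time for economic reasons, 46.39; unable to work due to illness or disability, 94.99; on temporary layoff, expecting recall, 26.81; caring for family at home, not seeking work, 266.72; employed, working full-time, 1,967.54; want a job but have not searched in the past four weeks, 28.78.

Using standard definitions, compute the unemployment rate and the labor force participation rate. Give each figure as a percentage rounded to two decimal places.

Employed = 46.39 + 1,967.54 = 2,013.93 thousand (anyone who worked, including part-time for economic reasons, counts as employed).
Unemployed = 51.59 + 26.81 = 78.40 thousand (jobless and actively searching, or on temporary layoff).
Labor force = 2,013.93 + 78.40 = 2,092.33 thousand.
Not in labor force = 262.91 + 787.01 + 94.99 + 266.72 + 28.78 = 1,440.41 thousand (those not working and not actively searching are outside the labor force — including those who want a job but have given up searching).
Civilian working-age population = 2,092.33 + 1,440.41 = 3,532.74 thousand.
Unemployment rate = 78.40 / 2,092.33 = 3.75%.
Labor force participation rate = 2,092.33 / 3,532.74 = 59.23%.

Unemployment rate ≈ 3.75%; labor force participation rate ≈ 59.23%.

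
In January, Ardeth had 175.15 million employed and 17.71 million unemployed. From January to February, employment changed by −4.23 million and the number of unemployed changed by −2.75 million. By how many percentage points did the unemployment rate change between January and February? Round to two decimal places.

January: labor force = 175.15 + 17.71 = 192.86; u = 17.71/192.86 = 9.18%.
February: labor force = 170.92 + 14.96 = 185.88; u = 14.96/185.88 = 8.05%.
Change = 8.05% − 9.18% = −1.13 pp.

The unemployment rate changed by −1.13 percentage points.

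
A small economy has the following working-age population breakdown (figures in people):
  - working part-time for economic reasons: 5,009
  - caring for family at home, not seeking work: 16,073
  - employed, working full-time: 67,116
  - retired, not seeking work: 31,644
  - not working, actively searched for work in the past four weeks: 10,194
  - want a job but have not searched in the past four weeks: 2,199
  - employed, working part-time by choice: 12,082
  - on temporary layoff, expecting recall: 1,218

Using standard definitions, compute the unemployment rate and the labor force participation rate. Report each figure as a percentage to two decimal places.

Employed = 5,009 + 67,116 + 12,082 = 84,207 (anyone who worked, including part-time for economic reasons, counts as employed).
Unemployed = 10,194 + 1,218 = 11,412 (jobless and actively searching, or on temporary layoff).
Labor force = 84,207 + 11,412 = 95,619.
Not in labor force = 16,073 + 31,644 + 2,199 = 49,916 (those not working and not actively searching are outside the labor force — including those who want a job but have given up searching).
Civilian working-age population = 95,619 + 49,916 = 145,535.
Unemployment rate = 11,412 / 95,619 = 11.93%.
Labor force participation rate = 95,619 / 145,535 = 65.70%.

Unemployment rate ≈ 11.93%; labor force participation rate ≈ 65.70%.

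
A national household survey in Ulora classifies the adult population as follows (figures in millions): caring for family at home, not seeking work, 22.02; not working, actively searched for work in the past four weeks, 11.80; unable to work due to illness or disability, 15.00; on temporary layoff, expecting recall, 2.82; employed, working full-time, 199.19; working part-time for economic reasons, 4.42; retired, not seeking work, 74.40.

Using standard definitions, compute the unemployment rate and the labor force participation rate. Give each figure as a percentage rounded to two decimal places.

Employed = 199.19 + 4.42 = 203.61 million (anyone who worked, including part-time for economic reasons, counts as employed).
Unemployed = 11.80 + 2.82 = 14.62 million (jobless and actively searching, or on temporary layoff).
Labor force = 203.61 + 14.62 = 218.23 million.
Not in labor force = 22.02 + 15.00 + 74.40 = 111.42 million (those not working and not actively searching are outside the labor force).
Civilian working-age population = 218.23 + 111.42 = 329.65 million.
Unemployment rate = 14.62 / 218.23 = 6.70%.
Labor force participation rate = 218.23 / 329.65 = 66.20%.

Unemployment rate ≈ 6.70%; labor force participation rate ≈ 66.20%.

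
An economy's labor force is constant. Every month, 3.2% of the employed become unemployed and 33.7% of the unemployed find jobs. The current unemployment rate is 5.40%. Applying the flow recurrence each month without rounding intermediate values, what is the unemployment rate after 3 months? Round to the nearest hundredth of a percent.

Unemployment rate after three months ≈ 7.85%.

With a fixed labor force, u_{t+1} = u_t + s·(1−u_t) − f·u_t = u_t·(1−s−f) + s.
Here 1−s−f = 0.631 and s = 0.032.
u_1 = 0.054000 × 0.631 + 0.032 = 0.066074.
u_2 = 0.066074 × 0.631 + 0.032 = 0.073693.
u_3 = 0.073693 × 0.631 + 0.032 = 0.078500.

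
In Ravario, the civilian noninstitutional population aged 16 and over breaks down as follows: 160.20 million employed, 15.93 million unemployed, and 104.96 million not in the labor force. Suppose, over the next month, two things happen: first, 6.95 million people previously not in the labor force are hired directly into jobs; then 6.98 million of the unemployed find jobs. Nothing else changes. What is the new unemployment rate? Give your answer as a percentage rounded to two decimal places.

Initially, labor force = 160.20 + 15.93 = 176.13 million, so u = 15.93/176.13 = 9.04%.
After the first change, employed and labor force both rise by 6.95; unemployed unchanged → E = 167.15, U = 15.93, labor force = 183.08 million.
After the second change, unemployed falls and employed rises by 6.98; labor force unchanged → E = 174.13, U = 8.95, labor force = 183.08 million.
New unemployment rate = 8.95 / 183.08 = 4.89%.

New unemployment rate ≈ 4.89%.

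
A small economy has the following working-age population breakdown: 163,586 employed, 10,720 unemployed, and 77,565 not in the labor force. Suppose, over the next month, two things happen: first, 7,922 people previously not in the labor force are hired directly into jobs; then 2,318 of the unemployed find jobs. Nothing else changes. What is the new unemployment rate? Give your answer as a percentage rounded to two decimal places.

New unemployment rate ≈ 4.61%.

Initially, labor force = 163,586 + 10,720 = 174,306, so u = 10,720/174,306 = 6.15%.
After the first change, employed and labor force both rise by 7,922; unemployed unchanged → E = 171,508, U = 10,720, labor force = 182,228.
After the second change, unemployed falls and employed rises by 2,318; labor force unchanged → E = 173,826, U = 8,402, labor force = 182,228.
New unemployment rate = 8,402 / 182,228 = 4.61%.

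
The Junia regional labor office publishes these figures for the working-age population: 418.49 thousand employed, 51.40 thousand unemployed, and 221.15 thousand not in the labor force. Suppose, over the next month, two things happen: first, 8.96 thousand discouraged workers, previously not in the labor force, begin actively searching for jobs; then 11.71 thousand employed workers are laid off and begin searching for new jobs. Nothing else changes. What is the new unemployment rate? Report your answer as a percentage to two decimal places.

New unemployment rate ≈ 15.05%.

Initially, labor force = 418.49 + 51.40 = 469.89 thousand, so u = 51.40/469.89 = 10.94%.
After the first change, unemployed and labor force both rise by 8.96 → E = 418.49, U = 60.36, labor force = 478.85 thousand.
After the second change, employed falls and unemployed rises by 11.71; labor force unchanged → E = 406.78, U = 72.07, labor force = 478.85 thousand.
New unemployment rate = 72.07 / 478.85 = 15.05%.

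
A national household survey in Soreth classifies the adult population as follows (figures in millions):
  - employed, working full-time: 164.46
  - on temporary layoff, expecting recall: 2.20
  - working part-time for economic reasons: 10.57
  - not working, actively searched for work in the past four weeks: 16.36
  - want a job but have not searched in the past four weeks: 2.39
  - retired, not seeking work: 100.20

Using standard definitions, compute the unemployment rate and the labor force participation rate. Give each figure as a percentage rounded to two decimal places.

Unemployment rate ≈ 9.59%; labor force participation rate ≈ 65.36%.

Employed = 164.46 + 10.57 = 175.03 million (anyone who worked, including part-time for economic reasons, counts as employed).
Unemployed = 2.20 + 16.36 = 18.56 million (jobless and actively searching, or on temporary layoff).
Labor force = 175.03 + 18.56 = 193.59 million.
Not in labor force = 2.39 + 100.20 = 102.59 million (those not working and not actively searching are outside the labor force — including those who want a job but have given up searching).
Civilian working-age population = 193.59 + 102.59 = 296.18 million.
Unemployment rate = 18.56 / 193.59 = 9.59%.
Labor force participation rate = 193.59 / 296.18 = 65.36%.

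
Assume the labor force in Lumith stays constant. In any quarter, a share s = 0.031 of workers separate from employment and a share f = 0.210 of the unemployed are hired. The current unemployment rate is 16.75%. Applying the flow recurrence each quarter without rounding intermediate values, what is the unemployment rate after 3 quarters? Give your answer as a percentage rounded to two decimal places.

With a fixed labor force, u_{t+1} = u_t + s·(1−u_t) − f·u_t = u_t·(1−s−f) + s.
Here 1−s−f = 0.759 and s = 0.031.
u_1 = 0.167500 × 0.759 + 0.031 = 0.158133.
u_2 = 0.158133 × 0.759 + 0.031 = 0.151023.
u_3 = 0.151023 × 0.759 + 0.031 = 0.145626.

Unemployment rate after three quarters ≈ 14.56%.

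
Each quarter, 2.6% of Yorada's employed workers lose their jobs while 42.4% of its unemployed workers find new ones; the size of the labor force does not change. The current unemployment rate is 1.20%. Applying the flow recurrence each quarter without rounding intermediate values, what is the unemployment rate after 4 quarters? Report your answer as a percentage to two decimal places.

Unemployment rate after four quarters ≈ 5.36%.

With a fixed labor force, u_{t+1} = u_t + s·(1−u_t) − f·u_t = u_t·(1−s−f) + s.
Here 1−s−f = 0.550 and s = 0.026.
u_1 = 0.012000 × 0.550 + 0.026 = 0.032600.
u_2 = 0.032600 × 0.550 + 0.026 = 0.043930.
u_3 = 0.043930 × 0.550 + 0.026 = 0.050161.
u_4 = 0.050161 × 0.550 + 0.026 = 0.053589.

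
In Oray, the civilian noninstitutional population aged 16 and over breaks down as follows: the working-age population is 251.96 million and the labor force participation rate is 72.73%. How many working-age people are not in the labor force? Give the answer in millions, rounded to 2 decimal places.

Share not in the labor force = 1 − 0.7273 = 0.2727.
Not in labor force = 0.2727 × 251.96 ≈ 68.71 million.

About 68.71 million are not in the labor force.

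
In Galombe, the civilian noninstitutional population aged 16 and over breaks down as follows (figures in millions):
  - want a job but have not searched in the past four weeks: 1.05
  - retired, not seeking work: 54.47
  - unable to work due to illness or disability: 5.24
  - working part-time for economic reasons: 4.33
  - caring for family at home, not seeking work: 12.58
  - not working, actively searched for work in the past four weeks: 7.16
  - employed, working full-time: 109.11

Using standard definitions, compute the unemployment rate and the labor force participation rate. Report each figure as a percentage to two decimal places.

Unemployment rate ≈ 5.94%; labor force participation rate ≈ 62.18%.

Employed = 4.33 + 109.11 = 113.44 million (anyone who worked, including part-time for economic reasons, counts as employed).
Unemployed = 7.16 million.
Labor force = 113.44 + 7.16 = 120.60 million.
Not in labor force = 1.05 + 54.47 + 5.24 + 12.58 = 73.34 million (those not working and not actively searching are outside the labor force — including those who want a job but have given up searching).
Civilian working-age population = 120.60 + 73.34 = 193.94 million.
Unemployment rate = 7.16 / 120.60 = 5.94%.
Labor force participation rate = 120.60 / 193.94 = 62.18%.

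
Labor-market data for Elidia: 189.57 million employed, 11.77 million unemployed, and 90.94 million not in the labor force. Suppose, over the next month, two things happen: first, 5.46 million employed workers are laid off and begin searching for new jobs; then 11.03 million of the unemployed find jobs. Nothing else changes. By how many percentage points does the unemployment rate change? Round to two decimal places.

The unemployment rate changes by −2.77 percentage points.

Initially, labor force = 189.57 + 11.77 = 201.34 million, so u = 11.77/201.34 = 5.85%.
After the first change, employed falls and unemployed rises by 5.46; labor force unchanged → E = 184.11, U = 17.23, labor force = 201.34 million.
After the second change, unemployed falls and employed rises by 11.03; labor force unchanged → E = 195.14, U = 6.20, labor force = 201.34 million.
New unemployment rate = 6.20 / 201.34 = 3.08%.
Change = 3.08% − 5.85% = −2.77 percentage points.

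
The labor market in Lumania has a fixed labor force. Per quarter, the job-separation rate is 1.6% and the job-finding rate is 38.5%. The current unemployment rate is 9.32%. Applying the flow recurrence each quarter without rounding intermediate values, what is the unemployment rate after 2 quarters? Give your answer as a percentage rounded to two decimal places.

With a fixed labor force, u_{t+1} = u_t + s·(1−u_t) − f·u_t = u_t·(1−s−f) + s.
Here 1−s−f = 0.599 and s = 0.016.
u_1 = 0.093200 × 0.599 + 0.016 = 0.071827.
u_2 = 0.071827 × 0.599 + 0.016 = 0.059024.

Unemployment rate after two quarters ≈ 5.90%.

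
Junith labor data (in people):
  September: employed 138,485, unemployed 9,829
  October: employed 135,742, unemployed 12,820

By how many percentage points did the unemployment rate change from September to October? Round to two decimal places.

September: labor force = 138,485 + 9,829 = 148,314; u = 9,829/148,314 = 6.63%.
October: labor force = 135,742 + 12,820 = 148,562; u = 12,820/148,562 = 8.63%.
Change = 8.63% − 6.63% = +2.00 pp.

The unemployment rate changed by +2.00 percentage points.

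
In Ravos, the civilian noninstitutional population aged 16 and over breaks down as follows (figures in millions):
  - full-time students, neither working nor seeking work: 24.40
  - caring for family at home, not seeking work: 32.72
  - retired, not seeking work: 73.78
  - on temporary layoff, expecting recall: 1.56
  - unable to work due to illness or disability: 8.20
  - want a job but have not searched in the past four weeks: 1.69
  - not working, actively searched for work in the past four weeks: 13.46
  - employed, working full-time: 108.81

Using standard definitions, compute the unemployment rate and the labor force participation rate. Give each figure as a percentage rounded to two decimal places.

Unemployment rate ≈ 12.13%; labor force participation rate ≈ 46.80%.

Employed = 108.81 million.
Unemployed = 1.56 + 13.46 = 15.02 million (jobless and actively searching, or on temporary layoff).
Labor force = 108.81 + 15.02 = 123.83 million.
Not in labor force = 24.40 + 32.72 + 73.78 + 8.20 + 1.69 = 140.79 million (those not working and not actively searching are outside the labor force — including those who want a job but have given up searching).
Civilian working-age population = 123.83 + 140.79 = 264.62 million.
Unemployment rate = 15.02 / 123.83 = 12.13%.
Labor force participation rate = 123.83 / 264.62 = 46.80%.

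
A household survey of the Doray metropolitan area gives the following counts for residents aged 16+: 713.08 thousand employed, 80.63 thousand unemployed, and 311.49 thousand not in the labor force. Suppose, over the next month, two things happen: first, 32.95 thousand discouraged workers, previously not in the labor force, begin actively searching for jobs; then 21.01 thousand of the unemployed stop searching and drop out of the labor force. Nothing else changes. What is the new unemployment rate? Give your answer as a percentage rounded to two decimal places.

New unemployment rate ≈ 11.49%.

Initially, labor force = 713.08 + 80.63 = 793.71 thousand, so u = 80.63/793.71 = 10.16%.
After the first change, unemployed and labor force both rise by 32.95 → E = 713.08, U = 113.58, labor force = 826.66 thousand.
After the second change, unemployed and labor force both fall by 21.01 → E = 713.08, U = 92.57, labor force = 805.65 thousand.
New unemployment rate = 92.57 / 805.65 = 11.49%.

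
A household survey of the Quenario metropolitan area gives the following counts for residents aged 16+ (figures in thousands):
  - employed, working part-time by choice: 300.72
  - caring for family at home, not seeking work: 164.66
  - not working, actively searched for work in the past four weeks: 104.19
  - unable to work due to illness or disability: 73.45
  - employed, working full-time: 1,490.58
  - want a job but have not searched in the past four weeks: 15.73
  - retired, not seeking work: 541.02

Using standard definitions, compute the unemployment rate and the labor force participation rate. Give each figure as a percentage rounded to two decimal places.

Employed = 300.72 + 1,490.58 = 1,791.30 thousand.
Unemployed = 104.19 thousand.
Labor force = 1,791.30 + 104.19 = 1,895.49 thousand.
Not in labor force = 164.66 + 73.45 + 15.73 + 541.02 = 794.86 thousand (those not working and not actively searching are outside the labor force — including those who want a job but have given up searching).
Civilian working-age population = 1,895.49 + 794.86 = 2,690.35 thousand.
Unemployment rate = 104.19 / 1,895.49 = 5.50%.
Labor force participation rate = 1,895.49 / 2,690.35 = 70.46%.

Unemployment rate ≈ 5.50%; labor force participation rate ≈ 70.46%.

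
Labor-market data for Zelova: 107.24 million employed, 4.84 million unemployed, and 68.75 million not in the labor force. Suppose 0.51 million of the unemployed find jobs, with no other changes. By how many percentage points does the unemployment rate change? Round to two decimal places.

Initially, labor force = 107.24 + 4.84 = 112.08 million, so u = 4.84/112.08 = 4.32%.
After the change, unemployed falls and employed rises by 0.51; labor force unchanged → E = 107.75, U = 4.33, labor force = 112.08 million.
New unemployment rate = 4.33 / 112.08 = 3.86%.
Change = 3.86% − 4.32% = −0.46 percentage points.

The unemployment rate changes by −0.46 percentage points.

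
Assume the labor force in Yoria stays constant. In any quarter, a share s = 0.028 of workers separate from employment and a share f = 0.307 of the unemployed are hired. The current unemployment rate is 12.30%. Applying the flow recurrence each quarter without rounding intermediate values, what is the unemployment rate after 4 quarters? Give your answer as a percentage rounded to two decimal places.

With a fixed labor force, u_{t+1} = u_t + s·(1−u_t) − f·u_t = u_t·(1−s−f) + s.
Here 1−s−f = 0.665 and s = 0.028.
u_1 = 0.123000 × 0.665 + 0.028 = 0.109795.
u_2 = 0.109795 × 0.665 + 0.028 = 0.101014.
u_3 = 0.101014 × 0.665 + 0.028 = 0.095174.
u_4 = 0.095174 × 0.665 + 0.028 = 0.091291.

Unemployment rate after four quarters ≈ 9.13%.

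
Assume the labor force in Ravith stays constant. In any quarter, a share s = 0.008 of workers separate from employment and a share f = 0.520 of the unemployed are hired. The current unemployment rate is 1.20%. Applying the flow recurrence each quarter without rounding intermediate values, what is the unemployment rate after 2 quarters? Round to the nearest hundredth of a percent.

Unemployment rate after two quarters ≈ 1.44%.

With a fixed labor force, u_{t+1} = u_t + s·(1−u_t) − f·u_t = u_t·(1−s−f) + s.
Here 1−s−f = 0.472 and s = 0.008.
u_1 = 0.012000 × 0.472 + 0.008 = 0.013664.
u_2 = 0.013664 × 0.472 + 0.008 = 0.014449.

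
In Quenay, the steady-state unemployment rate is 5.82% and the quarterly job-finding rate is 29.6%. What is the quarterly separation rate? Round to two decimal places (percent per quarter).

Separation rate ≈ 1.83% per quarter.

From u* = s/(s+f): s = u·f/(1−u).
s = 0.0582 × 29.6 / (1 − 0.0582) = 1.7227 / 0.9418 ≈ 1.83% per quarter.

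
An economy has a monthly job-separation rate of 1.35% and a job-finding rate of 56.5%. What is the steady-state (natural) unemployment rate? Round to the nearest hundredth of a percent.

At steady state the flows balance: s·E = f·U, so U/(E+U) = s/(s+f).
u* = 1.35 / (1.35 + 56.5) = 1.35 / 57.85 = 2.33%.

Steady-state unemployment rate ≈ 2.33%.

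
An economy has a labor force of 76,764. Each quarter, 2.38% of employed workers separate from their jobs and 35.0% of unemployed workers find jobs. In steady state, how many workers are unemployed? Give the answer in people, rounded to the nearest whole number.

About 4,888 are unemployed in steady state.

Steady-state unemployment rate u* = s/(s+f) = 2.38/(2.38+35.0) = 0.063670.
Unemployed = u* × labor force = 0.063670 × 76,764 ≈ 4,888.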